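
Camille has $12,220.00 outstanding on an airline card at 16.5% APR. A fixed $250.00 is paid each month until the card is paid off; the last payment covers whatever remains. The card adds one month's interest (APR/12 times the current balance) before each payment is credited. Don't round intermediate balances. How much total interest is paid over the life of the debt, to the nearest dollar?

$8,193

Monthly rate r = 16.5%/12 = 1.375% = 0.01375.
Payoff takes n = ⌈−ln(1 − rB₀/P)/ln(1+r)⌉ = ⌈81.651⌉ = 82 payments; the last is $163.03.
Total paid = 81·$250.00 + $163.03 = $20,413.03.
Total interest = total paid − principal = $20,413.03 − $12,220.00 = $8,193.03.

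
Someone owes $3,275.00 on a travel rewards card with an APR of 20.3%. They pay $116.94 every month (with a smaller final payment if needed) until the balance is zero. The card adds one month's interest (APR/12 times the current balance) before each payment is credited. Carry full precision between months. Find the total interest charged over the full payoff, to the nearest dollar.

$1,201

Monthly rate r = 20.3%/12 = 1.69167% = 0.0169167.
Payoff takes n = ⌈−ln(1 − rB₀/P)/ln(1+r)⌉ = ⌈38.271⌉ = 39 payments; the last is $31.92.
Total paid = 38·$116.94 + $31.92 = $4,475.64.
Total interest = total paid − principal = $4,475.64 − $3,275.00 = $1,200.64.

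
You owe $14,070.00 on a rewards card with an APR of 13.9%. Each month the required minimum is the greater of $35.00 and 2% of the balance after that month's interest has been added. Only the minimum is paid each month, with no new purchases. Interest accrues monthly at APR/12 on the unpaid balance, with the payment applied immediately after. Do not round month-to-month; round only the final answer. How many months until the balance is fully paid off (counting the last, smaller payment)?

316 months

Monthly rate r = 13.9%/12 = 1.15833% = 0.0115833.
While 2% of the post-interest balance exceeds $35.00, each month B ← (B·(1+r))·(1 − 0.02), i.e. B shrinks by the factor (1+r)·0.98 = 0.99135.
This holds for months 1–242. Entering month 243 the balance is $1,719.52; 2% of the post-interest balance is now below $35.00, so the flat $35.00 minimum applies from here.
From month 243 a fixed $35.00 at rate r clears $1,719.52 in 74 more payments. Total: 242 + 74 = 316 months.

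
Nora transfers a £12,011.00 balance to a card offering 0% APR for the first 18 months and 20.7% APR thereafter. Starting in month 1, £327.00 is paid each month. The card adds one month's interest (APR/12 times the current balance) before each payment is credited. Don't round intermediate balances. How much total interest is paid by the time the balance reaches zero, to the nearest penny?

£1,336.69

Promo months 1–18 at r₀ = 0%/12 = 0; months 19+ at r₁ = 20.7%/12 = 0.01725.
After month 18 (no interest yet): B = £12,011.00 − 18·£327.00 = £6,125.00.
Then at r₁ with £327.00/mo: n₂ = −ln(1 − r₁·B/P)/ln(1+r₁) ≈ 22.82 → 23 more payments.
Total paid = 40·£327.00 + £267.69 = £13,347.69; interest = £13,347.69 − £12,011.00 = £1,336.69.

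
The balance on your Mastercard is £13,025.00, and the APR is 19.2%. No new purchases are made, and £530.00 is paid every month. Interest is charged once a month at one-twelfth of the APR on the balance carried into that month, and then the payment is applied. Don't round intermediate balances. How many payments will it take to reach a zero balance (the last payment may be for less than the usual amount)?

32 months

Monthly rate r = 19.2%/12 = 1.6% = 0.016.
Recurrence: B ← B·(1+r) − £530.00.
Month 1: interest £208.40; balance after payment £12,703.40.
Month 2: interest £203.25; balance after payment £12,376.65.
Closed form: n = −ln(1 − rB₀/P)/ln(1+r) = −ln(0.60679)/ln(1.016) ≈ 31.472, so the balance reaches zero during payment 32.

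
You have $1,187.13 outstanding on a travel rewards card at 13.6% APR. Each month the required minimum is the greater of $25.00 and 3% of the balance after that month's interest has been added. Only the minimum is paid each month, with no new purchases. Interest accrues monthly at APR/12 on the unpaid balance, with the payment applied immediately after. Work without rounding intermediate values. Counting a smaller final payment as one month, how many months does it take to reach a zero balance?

61 months

Monthly rate r = 13.6%/12 = 1.13333% = 0.0113333.
While 3% of the post-interest balance exceeds $25.00, each month B ← (B·(1+r))·(1 − 0.03), i.e. B shrinks by the factor (1+r)·0.97 = 0.98099.
This holds for months 1–20. Entering month 21 the balance is $808.76; 3% of the post-interest balance is now below $25.00, so the flat $25.00 minimum applies from here.
From month 21 a fixed $25.00 at rate r clears $808.76 in 41 more payments. Total: 20 + 41 = 61 months.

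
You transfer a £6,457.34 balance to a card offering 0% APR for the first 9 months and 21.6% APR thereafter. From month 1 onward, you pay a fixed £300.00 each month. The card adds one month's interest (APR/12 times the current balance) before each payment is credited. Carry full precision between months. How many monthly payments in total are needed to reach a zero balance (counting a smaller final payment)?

24 payments

Promo months 1–9 at r₀ = 0%/12 = 0; months 10+ at r₁ = 21.6%/12 = 0.018.
After month 9 (no interest yet): B = £6,457.34 − 9·£300.00 = £3,757.34.
Then at r₁ with £300.00/mo: n₂ = −ln(1 − r₁·B/P)/ln(1+r₁) ≈ 14.32 → 15 more payments.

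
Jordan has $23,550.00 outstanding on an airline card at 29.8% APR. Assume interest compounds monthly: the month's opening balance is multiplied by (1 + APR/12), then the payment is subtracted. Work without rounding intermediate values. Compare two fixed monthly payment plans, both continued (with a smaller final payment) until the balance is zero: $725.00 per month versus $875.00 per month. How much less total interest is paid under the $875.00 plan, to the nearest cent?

$9,197.17

Monthly rate r = 29.8%/12 = 2.48333% = 0.0248333.
At $725.00/mo: n = ⌈−ln(1 − rB₀/P)/ln(1+r)⌉ = 67 payments (last $718.29); total interest = total paid − $23,550.00 = $25,018.29.
At $875.00/mo: 45 payments (last $871.12); total interest $15,821.12.
Interest saved = $25,018.29 − $15,821.12 = $9,197.17.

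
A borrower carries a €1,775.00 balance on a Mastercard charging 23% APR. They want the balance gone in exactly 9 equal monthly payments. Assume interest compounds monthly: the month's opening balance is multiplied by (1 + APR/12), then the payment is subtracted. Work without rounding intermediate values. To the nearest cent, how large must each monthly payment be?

€216.60

Monthly rate r = 23%/12 = 1.91667% = 0.0191667.
Level-payment amortization: P = B₀·r / (1 − (1+r)^(−n)) = 1775.00·0.0191667 / (1 − 1.01917^(−9)).
Denominator 1 − (1+r)^(−9) = 0.157066913.
P = 34.0208 / 0.157066913 ≈ 216.60.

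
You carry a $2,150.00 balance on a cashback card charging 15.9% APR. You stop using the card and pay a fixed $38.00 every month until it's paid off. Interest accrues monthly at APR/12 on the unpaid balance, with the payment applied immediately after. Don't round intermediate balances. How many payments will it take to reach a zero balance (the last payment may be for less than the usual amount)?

106 months

Monthly rate r = 15.9%/12 = 1.325% = 0.01325.
Recurrence: B ← B·(1+r) − $38.00.
Month 1: interest $28.49; balance after payment $2,140.49.
Month 2: interest $28.36; balance after payment $2,130.85.
Closed form: n = −ln(1 − rB₀/P)/ln(1+r) = −ln(0.25033)/ln(1.01325) ≈ 105.218, so the balance reaches zero during payment 106.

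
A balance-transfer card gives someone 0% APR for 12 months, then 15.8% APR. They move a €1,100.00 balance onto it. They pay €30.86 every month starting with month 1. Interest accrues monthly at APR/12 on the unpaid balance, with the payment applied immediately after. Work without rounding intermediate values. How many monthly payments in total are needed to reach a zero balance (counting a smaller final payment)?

Promo months 1–12 at r₀ = 0%/12 = 0; months 13+ at r₁ = 15.8%/12 = 0.0131667.
After month 12 (no interest yet): B = €1,100.00 − 12·€30.86 = €729.68.
Then at r₁ with €30.86/mo: n₂ = −ln(1 − r₁·B/P)/ln(1+r₁) ≈ 28.51 → 29 more payments.

41 months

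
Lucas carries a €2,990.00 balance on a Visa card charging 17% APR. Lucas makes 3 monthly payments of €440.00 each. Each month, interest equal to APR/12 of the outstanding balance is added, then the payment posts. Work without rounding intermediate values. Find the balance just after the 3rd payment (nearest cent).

€1,780.10

Monthly rate r = 17%/12 = 1.41667% = 0.0141667.
Each month: B ← B·(1+r) − €440.00.
Month 1: interest €42.36; balance after payment €2,592.36.
Month 2: interest €36.73; balance after payment €2,189.08.
Month 3: interest €31.01; balance after payment €1,780.10.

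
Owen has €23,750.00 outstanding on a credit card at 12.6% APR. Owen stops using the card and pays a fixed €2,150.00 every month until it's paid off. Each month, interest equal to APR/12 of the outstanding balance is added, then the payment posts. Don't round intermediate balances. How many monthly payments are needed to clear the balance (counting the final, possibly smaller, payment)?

Monthly rate r = 12.6%/12 = 1.05% = 0.0105.
Recurrence: B ← B·(1+r) − €2,150.00.
Month 1: interest €249.37; balance after payment €21,849.38.
Month 2: interest €229.42; balance after payment €19,928.79.
Closed form: n = −ln(1 − rB₀/P)/ln(1+r) = −ln(0.88401)/ln(1.0105) ≈ 11.803, so the balance reaches zero during payment 12.

12 payments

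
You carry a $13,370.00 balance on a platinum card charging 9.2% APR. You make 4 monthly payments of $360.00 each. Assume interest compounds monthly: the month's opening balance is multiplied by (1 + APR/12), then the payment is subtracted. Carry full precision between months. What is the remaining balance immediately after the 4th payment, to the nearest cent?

$12,328.11

Monthly rate r = 9.2%/12 = 0.766667% = 0.00766667.
Each month: B ← B·(1+r) − $360.00.
Month 1: interest $102.50; balance after payment $13,112.50.
Month 2: interest $100.53; balance after payment $12,853.03.
Month 3: interest $98.54; balance after payment $12,591.57.
Month 4: interest $96.54; balance after payment $12,328.11.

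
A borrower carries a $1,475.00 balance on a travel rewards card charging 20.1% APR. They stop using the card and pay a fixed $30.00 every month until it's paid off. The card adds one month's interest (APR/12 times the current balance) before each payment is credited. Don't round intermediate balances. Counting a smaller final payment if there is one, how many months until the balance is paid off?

Monthly rate r = 20.1%/12 = 1.675% = 0.01675.
Recurrence: B ← B·(1+r) − $30.00.
Month 1: interest $24.71; balance after payment $1,469.71.
Month 2: interest $24.62; balance after payment $1,464.32.
Closed form: n = −ln(1 − rB₀/P)/ln(1+r) = −ln(0.17646)/ln(1.01675) ≈ 104.427, so the balance reaches zero during payment 105.

105 months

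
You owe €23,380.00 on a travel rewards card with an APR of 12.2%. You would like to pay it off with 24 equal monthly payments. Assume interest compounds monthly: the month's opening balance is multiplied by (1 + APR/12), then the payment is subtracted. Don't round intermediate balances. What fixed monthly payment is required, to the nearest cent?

Monthly rate r = 12.2%/12 = 1.01667% = 0.0101667.
Level-payment amortization: P = B₀·r / (1 − (1+r)^(−n)) = 23380.00·0.0101667 / (1 − 1.01017^(−24)).
Denominator 1 − (1+r)^(−24) = 0.215546522.
P = 237.697 / 0.215546522 ≈ 1102.76.

€1,102.76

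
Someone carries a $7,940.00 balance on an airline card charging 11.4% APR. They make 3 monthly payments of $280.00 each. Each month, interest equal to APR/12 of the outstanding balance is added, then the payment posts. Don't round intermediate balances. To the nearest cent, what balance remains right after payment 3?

$7,320.44

Monthly rate r = 11.4%/12 = 0.95% = 0.0095.
Each month: B ← B·(1+r) − $280.00.
Month 1: interest $75.43; balance after payment $7,735.43.
Month 2: interest $73.49; balance after payment $7,528.92.
Month 3: interest $71.52; balance after payment $7,320.44.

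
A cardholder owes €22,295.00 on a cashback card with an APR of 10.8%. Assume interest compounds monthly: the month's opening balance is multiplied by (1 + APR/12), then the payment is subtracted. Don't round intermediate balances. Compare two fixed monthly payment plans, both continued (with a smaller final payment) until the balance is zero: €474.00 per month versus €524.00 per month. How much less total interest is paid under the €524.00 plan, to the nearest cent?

Monthly rate r = 10.8%/12 = 0.9% = 0.009.
At €474.00/mo: n = ⌈−ln(1 − rB₀/P)/ln(1+r)⌉ = 62 payments (last €208.35); total interest = total paid − €22,295.00 = €6,827.35.
At €524.00/mo: 54 payments (last €462.59); total interest €5,939.59.
Interest saved = €6,827.35 − €5,939.59 = €887.76.

€887.76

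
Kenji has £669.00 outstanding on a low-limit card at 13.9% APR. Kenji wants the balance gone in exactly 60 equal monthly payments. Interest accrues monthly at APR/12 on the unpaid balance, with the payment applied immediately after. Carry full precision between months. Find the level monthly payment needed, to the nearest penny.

Monthly rate r = 13.9%/12 = 1.15833% = 0.0115833.
Level-payment amortization: P = B₀·r / (1 − (1+r)^(−n)) = 669.00·0.0115833 / (1 − 1.01158^(−60)).
Denominator 1 − (1+r)^(−60) = 0.498928066.
P = 7.74925 / 0.498928066 ≈ 15.53.

£15.53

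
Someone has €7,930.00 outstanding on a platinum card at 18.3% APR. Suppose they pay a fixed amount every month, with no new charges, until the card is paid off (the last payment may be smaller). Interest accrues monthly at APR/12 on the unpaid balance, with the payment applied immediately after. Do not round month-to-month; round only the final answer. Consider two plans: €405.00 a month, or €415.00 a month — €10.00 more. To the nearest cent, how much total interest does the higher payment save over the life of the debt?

€45.69

Monthly rate r = 18.3%/12 = 1.525% = 0.01525.
At €405.00/mo: n = ⌈−ln(1 − rB₀/P)/ln(1+r)⌉ = 24 payments (last €176.64); total interest = total paid − €7,930.00 = €1,561.64.
At €415.00/mo: 23 payments (last €315.95); total interest €1,515.95.
Interest saved = €1,561.64 − €1,515.95 = €45.69.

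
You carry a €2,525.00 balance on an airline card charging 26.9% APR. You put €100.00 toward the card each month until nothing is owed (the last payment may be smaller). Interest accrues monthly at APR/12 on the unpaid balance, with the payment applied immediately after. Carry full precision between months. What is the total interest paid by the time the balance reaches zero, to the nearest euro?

€1,241

Monthly rate r = 26.9%/12 = 2.24167% = 0.0224167.
Payoff takes n = ⌈−ln(1 − rB₀/P)/ln(1+r)⌉ = ⌈37.654⌉ = 38 payments; the last is €65.67.
Total paid = 37·€100.00 + €65.67 = €3,765.67.
Total interest = total paid − principal = €3,765.67 − €2,525.00 = €1,240.67.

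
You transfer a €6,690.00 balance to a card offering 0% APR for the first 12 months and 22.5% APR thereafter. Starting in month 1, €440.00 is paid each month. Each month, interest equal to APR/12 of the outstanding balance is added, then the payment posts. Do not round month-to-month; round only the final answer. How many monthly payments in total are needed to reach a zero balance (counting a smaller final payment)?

16 months

Promo months 1–12 at r₀ = 0%/12 = 0; months 13+ at r₁ = 22.5%/12 = 0.01875.
After month 12 (no interest yet): B = €6,690.00 − 12·€440.00 = €1,410.00.
Then at r₁ with €440.00/mo: n₂ = −ln(1 − r₁·B/P)/ln(1+r₁) ≈ 3.34 → 4 more payments.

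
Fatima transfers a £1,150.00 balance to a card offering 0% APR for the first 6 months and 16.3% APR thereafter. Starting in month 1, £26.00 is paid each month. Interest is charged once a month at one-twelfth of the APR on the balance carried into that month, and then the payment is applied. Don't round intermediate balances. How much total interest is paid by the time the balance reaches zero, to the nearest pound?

£418

Promo months 1–6 at r₀ = 0%/12 = 0; months 7+ at r₁ = 16.3%/12 = 0.0135833.
After month 6 (no interest yet): B = £1,150.00 − 6·£26.00 = £994.00.
Then at r₁ with £26.00/mo: n₂ = −ln(1 − r₁·B/P)/ln(1+r₁) ≈ 54.29 → 55 more payments.
Total paid = 60·£26.00 + £7.65 = £1,567.65; interest = £1,567.65 − £1,150.00 = £417.65.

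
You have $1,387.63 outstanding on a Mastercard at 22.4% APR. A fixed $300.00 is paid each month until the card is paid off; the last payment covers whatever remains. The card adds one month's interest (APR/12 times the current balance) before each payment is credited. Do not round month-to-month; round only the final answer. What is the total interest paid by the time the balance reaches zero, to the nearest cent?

Monthly rate r = 22.4%/12 = 1.86667% = 0.0186667.
Payoff takes n = ⌈−ln(1 − rB₀/P)/ln(1+r)⌉ = ⌈4.882⌉ = 5 payments; the last is $265.01.
Total paid = 4·$300.00 + $265.01 = $1,465.01.
Total interest = total paid − principal = $1,465.01 − $1,387.63 = $77.38.

$77.38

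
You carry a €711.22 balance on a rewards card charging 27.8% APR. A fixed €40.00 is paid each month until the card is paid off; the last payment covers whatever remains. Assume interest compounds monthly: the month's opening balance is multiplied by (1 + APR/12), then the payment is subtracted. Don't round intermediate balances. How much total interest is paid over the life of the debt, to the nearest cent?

Monthly rate r = 27.8%/12 = 2.31667% = 0.0231667.
Payoff takes n = ⌈−ln(1 − rB₀/P)/ln(1+r)⌉ = ⌈23.180⌉ = 24 payments; the last is €7.28.
Total paid = 23·€40.00 + €7.28 = €927.28.
Total interest = total paid − principal = €927.28 − €711.22 = €216.06.

€216.06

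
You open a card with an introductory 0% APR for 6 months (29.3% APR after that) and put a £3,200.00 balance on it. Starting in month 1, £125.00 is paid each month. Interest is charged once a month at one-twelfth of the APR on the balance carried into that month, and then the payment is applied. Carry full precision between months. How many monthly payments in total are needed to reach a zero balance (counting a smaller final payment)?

33 months

Promo months 1–6 at r₀ = 0%/12 = 0; months 7+ at r₁ = 29.3%/12 = 0.0244167.
After month 6 (no interest yet): B = £3,200.00 − 6·£125.00 = £2,450.00.
Then at r₁ with £125.00/mo: n₂ = −ln(1 − r₁·B/P)/ln(1+r₁) ≈ 26.99 → 27 more payments.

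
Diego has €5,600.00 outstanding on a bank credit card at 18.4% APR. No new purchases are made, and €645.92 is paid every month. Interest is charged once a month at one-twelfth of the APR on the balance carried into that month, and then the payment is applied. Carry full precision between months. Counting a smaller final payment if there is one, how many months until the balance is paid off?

Monthly rate r = 18.4%/12 = 1.53333% = 0.0153333.
Recurrence: B ← B·(1+r) − €645.92.
Month 1: interest €85.87; balance after payment €5,039.95.
Month 2: interest €77.28; balance after payment €4,471.31.
Closed form: n = −ln(1 − rB₀/P)/ln(1+r) = −ln(0.86706)/ln(1.01533) ≈ 9.374, so the balance reaches zero during payment 10.

10 payments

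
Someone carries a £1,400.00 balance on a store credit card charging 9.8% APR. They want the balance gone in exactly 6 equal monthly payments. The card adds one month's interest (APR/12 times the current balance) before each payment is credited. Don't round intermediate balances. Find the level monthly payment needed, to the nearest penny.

Monthly rate r = 9.8%/12 = 0.816667% = 0.00816667.
Level-payment amortization: P = B₀·r / (1 − (1+r)^(−n)) = 1400.00·0.00816667 / (1 − 1.00817^(−6)).
Denominator 1 − (1+r)^(−6) = 0.0476293668.
P = 11.4333 / 0.0476293668 ≈ 240.05.

£240.05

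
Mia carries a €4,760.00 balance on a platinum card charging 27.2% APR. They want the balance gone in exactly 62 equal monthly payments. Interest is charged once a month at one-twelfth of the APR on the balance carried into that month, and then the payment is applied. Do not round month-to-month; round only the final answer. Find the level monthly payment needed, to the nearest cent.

€143.70

Monthly rate r = 27.2%/12 = 2.26667% = 0.0226667.
Level-payment amortization: P = B₀·r / (1 − (1+r)^(−n)) = 4760.00·0.0226667 / (1 − 1.02267^(−62)).
Denominator 1 − (1+r)^(−62) = 0.75083573.
P = 107.893 / 0.75083573 ≈ 143.70.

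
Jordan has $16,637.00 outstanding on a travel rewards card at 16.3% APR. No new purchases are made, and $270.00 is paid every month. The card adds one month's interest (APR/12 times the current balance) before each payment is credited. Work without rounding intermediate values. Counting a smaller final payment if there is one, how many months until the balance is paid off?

Monthly rate r = 16.3%/12 = 1.35833% = 0.0135833.
Recurrence: B ← B·(1+r) − $270.00.
Month 1: interest $225.99; balance after payment $16,592.99.
Month 2: interest $225.39; balance after payment $16,548.37.
Closed form: n = −ln(1 − rB₀/P)/ln(1+r) = −ln(0.16302)/ln(1.01358) ≈ 134.444, so the balance reaches zero during payment 135.

135 months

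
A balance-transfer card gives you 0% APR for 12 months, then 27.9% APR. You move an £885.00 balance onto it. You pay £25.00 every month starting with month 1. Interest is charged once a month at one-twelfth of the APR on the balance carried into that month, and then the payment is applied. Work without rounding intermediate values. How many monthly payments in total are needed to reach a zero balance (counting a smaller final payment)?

47 payments

Promo months 1–12 at r₀ = 0%/12 = 0; months 13+ at r₁ = 27.9%/12 = 0.02325.
After month 12 (no interest yet): B = £885.00 − 12·£25.00 = £585.00.
Then at r₁ with £25.00/mo: n₂ = −ln(1 − r₁·B/P)/ln(1+r₁) ≈ 34.17 → 35 more payments.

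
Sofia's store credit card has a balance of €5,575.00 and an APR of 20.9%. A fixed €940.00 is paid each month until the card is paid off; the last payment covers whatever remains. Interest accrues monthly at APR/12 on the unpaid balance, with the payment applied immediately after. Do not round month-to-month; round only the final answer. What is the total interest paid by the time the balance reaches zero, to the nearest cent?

Monthly rate r = 20.9%/12 = 1.74167% = 0.0174167.
Payoff takes n = ⌈−ln(1 − rB₀/P)/ln(1+r)⌉ = ⌈6.314⌉ = 7 payments; the last is €297.29.
Total paid = 6·€940.00 + €297.29 = €5,937.29.
Total interest = total paid − principal = €5,937.29 − €5,575.00 = €362.29.

€362.29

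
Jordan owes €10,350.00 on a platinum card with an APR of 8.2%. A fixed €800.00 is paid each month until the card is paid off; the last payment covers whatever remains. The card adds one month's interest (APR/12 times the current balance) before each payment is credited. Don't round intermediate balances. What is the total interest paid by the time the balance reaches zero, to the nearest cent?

€524.03

Monthly rate r = 8.2%/12 = 0.683333% = 0.00683333.
Payoff takes n = ⌈−ln(1 − rB₀/P)/ln(1+r)⌉ = ⌈13.592⌉ = 14 payments; the last is €474.03.
Total paid = 13·€800.00 + €474.03 = €10,874.03.
Total interest = total paid − principal = €10,874.03 − €10,350.00 = €524.03.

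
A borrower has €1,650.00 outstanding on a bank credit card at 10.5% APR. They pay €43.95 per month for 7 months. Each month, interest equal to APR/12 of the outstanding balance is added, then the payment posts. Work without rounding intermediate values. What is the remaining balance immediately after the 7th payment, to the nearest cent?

Monthly rate r = 10.5%/12 = 0.875% = 0.00875.
Each month: B ← B·(1+r) − €43.95.
Month 1: interest €14.44; balance after payment €1,620.49.
Month 2: interest €14.18; balance after payment €1,590.72.
Month 3: interest €13.92; balance after payment €1,560.69.
Month 4: interest €13.66; balance after payment €1,530.39.
Month 5: interest €13.39; balance after payment €1,499.83.
Month 6: interest €13.12; balance after payment €1,469.01.
Month 7: interest €12.85; balance after payment €1,437.91.

€1,437.91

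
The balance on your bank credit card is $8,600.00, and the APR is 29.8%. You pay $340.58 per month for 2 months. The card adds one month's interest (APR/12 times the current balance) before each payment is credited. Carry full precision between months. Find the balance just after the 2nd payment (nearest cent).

Monthly rate r = 29.8%/12 = 2.48333% = 0.0248333.
Each month: B ← B·(1+r) − $340.58.
Month 1: interest $213.57; balance after payment $8,472.99.
Month 2: interest $210.41; balance after payment $8,342.82.

$8,342.82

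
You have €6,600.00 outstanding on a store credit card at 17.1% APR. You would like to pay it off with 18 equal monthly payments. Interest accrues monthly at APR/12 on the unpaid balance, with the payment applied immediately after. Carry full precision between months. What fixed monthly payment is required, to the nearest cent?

Monthly rate r = 17.1%/12 = 1.425% = 0.01425.
Level-payment amortization: P = B₀·r / (1 − (1+r)^(−n)) = 6600.00·0.01425 / (1 − 1.01425^(−18)).
Denominator 1 − (1+r)^(−18) = 0.224842943.
P = 94.05 / 0.224842943 ≈ 418.29.

€418.29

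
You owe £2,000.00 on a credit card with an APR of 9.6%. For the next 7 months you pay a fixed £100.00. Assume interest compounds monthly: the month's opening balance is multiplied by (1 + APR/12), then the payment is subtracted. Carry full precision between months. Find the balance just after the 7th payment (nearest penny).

£1,397.70

Monthly rate r = 9.6%/12 = 0.8% = 0.008.
Each month: B ← B·(1+r) − £100.00.
Month 1: interest £16.00; balance after payment £1,916.00.
Month 2: interest £15.33; balance after payment £1,831.33.
Month 3: interest £14.65; balance after payment £1,745.98.
Month 4: interest £13.97; balance after payment £1,659.95.
Month 5: interest £13.28; balance after payment £1,573.23.
Month 6: interest £12.59; balance after payment £1,485.81.
Month 7: interest £11.89; balance after payment £1,397.70.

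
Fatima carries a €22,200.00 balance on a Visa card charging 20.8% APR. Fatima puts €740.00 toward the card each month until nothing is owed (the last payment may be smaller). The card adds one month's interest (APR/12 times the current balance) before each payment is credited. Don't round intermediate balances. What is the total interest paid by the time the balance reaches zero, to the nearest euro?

€9,407

Monthly rate r = 20.8%/12 = 1.73333% = 0.0173333.
Payoff takes n = ⌈−ln(1 − rB₀/P)/ln(1+r)⌉ = ⌈42.710⌉ = 43 payments; the last is €526.94.
Total paid = 42·€740.00 + €526.94 = €31,606.94.
Total interest = total paid − principal = €31,606.94 − €22,200.00 = €9,406.94.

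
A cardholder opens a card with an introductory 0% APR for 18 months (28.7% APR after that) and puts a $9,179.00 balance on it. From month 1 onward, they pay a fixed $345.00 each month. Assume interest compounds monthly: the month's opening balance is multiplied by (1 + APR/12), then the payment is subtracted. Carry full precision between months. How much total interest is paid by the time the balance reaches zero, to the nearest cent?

Promo months 1–18 at r₀ = 0%/12 = 0; months 19+ at r₁ = 28.7%/12 = 0.0239167.
After month 18 (no interest yet): B = $9,179.00 − 18·$345.00 = $2,969.00.
Then at r₁ with $345.00/mo: n₂ = −ln(1 − r₁·B/P)/ln(1+r₁) ≈ 9.75 → 10 more payments.
Total paid = 27·$345.00 + $259.59 = $9,574.59; interest = $9,574.59 − $9,179.00 = $395.59.

$395.59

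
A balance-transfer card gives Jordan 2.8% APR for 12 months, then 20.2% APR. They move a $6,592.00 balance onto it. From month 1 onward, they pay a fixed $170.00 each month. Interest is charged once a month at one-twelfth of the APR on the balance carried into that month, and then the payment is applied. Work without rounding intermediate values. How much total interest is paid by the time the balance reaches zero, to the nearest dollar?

Promo months 1–12 at r₀ = 2.8%/12 = 0.00233333; months 13+ at r₁ = 20.2%/12 = 0.0168333.
After month 12: iterate B ← B·(1+r₀) − $170.00 for 12 months → $4,712.58.
Then at r₁ with $170.00/mo: n₂ = −ln(1 − r₁·B/P)/ln(1+r₁) ≈ 37.65 → 38 more payments.
Total paid = 49·$170.00 + $111.38 = $8,441.38; interest = $8,441.38 − $6,592.00 = $1,849.38.

$1,849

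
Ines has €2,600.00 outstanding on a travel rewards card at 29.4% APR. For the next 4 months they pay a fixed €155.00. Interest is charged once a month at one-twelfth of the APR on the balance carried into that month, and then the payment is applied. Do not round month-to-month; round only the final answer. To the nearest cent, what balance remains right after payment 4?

€2,221.16

Monthly rate r = 29.4%/12 = 2.45% = 0.0245.
Each month: B ← B·(1+r) − €155.00.
Month 1: interest €63.70; balance after payment €2,508.70.
Month 2: interest €61.46; balance after payment €2,415.16.
Month 3: interest €59.17; balance after payment €2,319.33.
Month 4: interest €56.82; balance after payment €2,221.16.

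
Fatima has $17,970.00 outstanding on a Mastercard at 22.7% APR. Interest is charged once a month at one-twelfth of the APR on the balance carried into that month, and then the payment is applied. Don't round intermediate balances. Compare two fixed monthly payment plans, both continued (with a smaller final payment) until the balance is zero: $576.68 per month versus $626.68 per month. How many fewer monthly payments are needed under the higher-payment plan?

6 fewer payments

Monthly rate r = 22.7%/12 = 1.89167% = 0.0189167.
At $576.68/mo: n = ⌈−ln(1 − rB₀/P)/ln(1+r)⌉ = 48 payments (last $294.14); total interest = total paid − $17,970.00 = $9,428.10.
At $626.68/mo: 42 payments (last $452.47); total interest $8,176.35.
Payments saved = 48 − 42 = 6.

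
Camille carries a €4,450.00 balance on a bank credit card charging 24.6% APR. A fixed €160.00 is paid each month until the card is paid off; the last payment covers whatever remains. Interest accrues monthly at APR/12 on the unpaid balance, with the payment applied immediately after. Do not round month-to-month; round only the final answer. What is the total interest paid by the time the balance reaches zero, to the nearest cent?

Monthly rate r = 24.6%/12 = 2.05% = 0.0205.
Payoff takes n = ⌈−ln(1 − rB₀/P)/ln(1+r)⌉ = ⌈41.608⌉ = 42 payments; the last is €97.63.
Total paid = 41·€160.00 + €97.63 = €6,657.63.
Total interest = total paid − principal = €6,657.63 − €4,450.00 = €2,207.63.

€2,207.63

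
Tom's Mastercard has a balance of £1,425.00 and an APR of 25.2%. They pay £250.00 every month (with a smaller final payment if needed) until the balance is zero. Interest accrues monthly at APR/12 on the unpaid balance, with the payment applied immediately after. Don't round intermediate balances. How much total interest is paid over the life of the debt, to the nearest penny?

Monthly rate r = 25.2%/12 = 2.1% = 0.021.
Payoff takes n = ⌈−ln(1 − rB₀/P)/ln(1+r)⌉ = ⌈6.135⌉ = 7 payments; the last is £33.95.
Total paid = 6·£250.00 + £33.95 = £1,533.95.
Total interest = total paid − principal = £1,533.95 − £1,425.00 = £108.95.

£108.95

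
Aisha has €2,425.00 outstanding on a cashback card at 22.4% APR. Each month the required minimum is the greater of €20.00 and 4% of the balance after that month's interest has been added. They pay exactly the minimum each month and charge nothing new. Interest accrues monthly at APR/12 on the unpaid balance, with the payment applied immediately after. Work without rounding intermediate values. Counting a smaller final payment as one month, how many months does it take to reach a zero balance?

Monthly rate r = 22.4%/12 = 1.86667% = 0.0186667.
While 4% of the post-interest balance exceeds €20.00, each month B ← (B·(1+r))·(1 − 0.04), i.e. B shrinks by the factor (1+r)·0.96 = 0.97792.
This holds for months 1–72. Entering month 73 the balance is €485.91; 4% of the post-interest balance is now below €20.00, so the flat €20.00 minimum applies from here.
From month 73 a fixed €20.00 at rate r clears €485.91 in 33 more payments. Total: 72 + 33 = 105 months.

105 months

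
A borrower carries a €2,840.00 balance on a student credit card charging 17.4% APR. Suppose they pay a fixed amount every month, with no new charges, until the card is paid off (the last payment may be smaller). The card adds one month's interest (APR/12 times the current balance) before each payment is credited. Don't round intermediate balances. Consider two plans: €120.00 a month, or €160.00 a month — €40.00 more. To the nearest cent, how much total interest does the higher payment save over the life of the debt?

€196.38

Monthly rate r = 17.4%/12 = 1.45% = 0.0145.
At €120.00/mo: n = ⌈−ln(1 − rB₀/P)/ln(1+r)⌉ = 30 payments (last €23.85); total interest = total paid − €2,840.00 = €663.85.
At €160.00/mo: 21 payments (last €107.47); total interest €467.47.
Interest saved = €663.85 − €467.47 = €196.38.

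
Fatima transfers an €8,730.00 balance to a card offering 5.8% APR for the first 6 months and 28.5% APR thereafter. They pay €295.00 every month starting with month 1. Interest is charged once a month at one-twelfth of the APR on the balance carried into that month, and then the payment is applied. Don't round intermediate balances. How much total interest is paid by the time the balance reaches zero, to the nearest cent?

Promo months 1–6 at r₀ = 5.8%/12 = 0.00483333; months 7+ at r₁ = 28.5%/12 = 0.02375.
After month 6: iterate B ← B·(1+r₀) − €295.00 for 6 months → €7,194.72.
Then at r₁ with €295.00/mo: n₂ = −ln(1 − r₁·B/P)/ln(1+r₁) ≈ 36.88 → 37 more payments.
Total paid = 42·€295.00 + €260.25 = €12,650.25; interest = €12,650.25 − €8,730.00 = €3,920.25.

€3,920.25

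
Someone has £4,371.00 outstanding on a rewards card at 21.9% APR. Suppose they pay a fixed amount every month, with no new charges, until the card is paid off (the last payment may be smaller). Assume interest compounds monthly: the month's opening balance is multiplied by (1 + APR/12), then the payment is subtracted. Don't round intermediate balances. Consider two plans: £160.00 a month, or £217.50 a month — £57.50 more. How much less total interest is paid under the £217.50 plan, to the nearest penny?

Monthly rate r = 21.9%/12 = 1.825% = 0.01825.
At £160.00/mo: n = ⌈−ln(1 − rB₀/P)/ln(1+r)⌉ = 39 payments (last £27.08); total interest = total paid − £4,371.00 = £1,736.08.
At £217.50/mo: 26 payments (last £57.78); total interest £1,124.28.
Interest saved = £1,736.08 − £1,124.28 = £611.80.

£611.80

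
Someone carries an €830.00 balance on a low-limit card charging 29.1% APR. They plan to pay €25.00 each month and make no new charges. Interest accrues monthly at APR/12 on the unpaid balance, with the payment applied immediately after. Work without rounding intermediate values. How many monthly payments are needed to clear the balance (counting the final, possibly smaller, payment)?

69 months

Monthly rate r = 29.1%/12 = 2.425% = 0.02425.
Recurrence: B ← B·(1+r) − €25.00.
Month 1: interest €20.13; balance after payment €825.13.
Month 2: interest €20.01; balance after payment €820.14.
Closed form: n = −ln(1 − rB₀/P)/ln(1+r) = −ln(0.1949)/ln(1.02425) ≈ 68.248, so the balance reaches zero during payment 69.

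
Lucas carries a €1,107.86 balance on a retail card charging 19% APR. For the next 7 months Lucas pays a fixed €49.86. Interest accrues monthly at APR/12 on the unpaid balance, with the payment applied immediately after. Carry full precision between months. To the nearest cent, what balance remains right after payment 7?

Monthly rate r = 19%/12 = 1.58333% = 0.0158333.
Each month: B ← B·(1+r) − €49.86.
Month 1: interest €17.54; balance after payment €1,075.54.
Month 2: interest €17.03; balance after payment €1,042.71.
Month 3: interest €16.51; balance after payment €1,009.36.
Month 4: interest €15.98; balance after payment €975.48.
Month 5: interest €15.45; balance after payment €941.07.
Month 6: interest €14.90; balance after payment €906.11.
Month 7: interest €14.35; balance after payment €870.59.

€870.59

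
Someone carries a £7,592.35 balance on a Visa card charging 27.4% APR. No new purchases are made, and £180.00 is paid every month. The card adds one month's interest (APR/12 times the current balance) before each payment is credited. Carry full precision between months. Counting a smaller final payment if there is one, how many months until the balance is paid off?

147 months

Monthly rate r = 27.4%/12 = 2.28333% = 0.0228333.
Recurrence: B ← B·(1+r) − £180.00.
Month 1: interest £173.36; balance after payment £7,585.71.
Month 2: interest £173.21; balance after payment £7,578.92.
Closed form: n = −ln(1 − rB₀/P)/ln(1+r) = −ln(0.036896)/ln(1.02283) ≈ 146.154, so the balance reaches zero during payment 147.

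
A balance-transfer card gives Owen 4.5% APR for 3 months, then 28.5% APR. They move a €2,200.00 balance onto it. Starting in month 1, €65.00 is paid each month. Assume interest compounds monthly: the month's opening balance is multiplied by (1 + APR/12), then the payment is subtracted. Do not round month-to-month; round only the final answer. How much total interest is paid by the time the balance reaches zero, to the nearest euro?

€1,741

Promo months 1–3 at r₀ = 4.5%/12 = 0.00375; months 4+ at r₁ = 28.5%/12 = 0.02375.
After month 3: iterate B ← B·(1+r₀) − €65.00 for 3 months → €2,029.11.
Then at r₁ with €65.00/mo: n₂ = −ln(1 − r₁·B/P)/ln(1+r₁) ≈ 57.62 → 58 more payments.
Total paid = 60·€65.00 + €40.53 = €3,940.53; interest = €3,940.53 − €2,200.00 = €1,740.53.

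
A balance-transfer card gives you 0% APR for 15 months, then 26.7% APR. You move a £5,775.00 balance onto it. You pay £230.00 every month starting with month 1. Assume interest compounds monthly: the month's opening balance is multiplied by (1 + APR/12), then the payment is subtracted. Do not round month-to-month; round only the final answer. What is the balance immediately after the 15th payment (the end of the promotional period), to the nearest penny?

Promo months 1–15 at r₀ = 0%/12 = 0; months 16+ at r₁ = 26.7%/12 = 0.02225.
After month 15 (no interest yet): B = £5,775.00 − 15·£230.00 = £2,325.00.

£2,325.00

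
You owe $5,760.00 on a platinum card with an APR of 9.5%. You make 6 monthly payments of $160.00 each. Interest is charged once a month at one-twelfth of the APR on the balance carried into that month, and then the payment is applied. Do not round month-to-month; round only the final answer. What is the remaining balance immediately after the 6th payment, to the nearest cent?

Monthly rate r = 9.5%/12 = 0.791667% = 0.00791667.
Each month: B ← B·(1+r) − $160.00.
Month 1: interest $45.60; balance after payment $5,645.60.
Month 2: interest $44.69; balance after payment $5,530.29.
Month 3: interest $43.78; balance after payment $5,414.08.
Month 4: interest $42.86; balance after payment $5,296.94.
Month 5: interest $41.93; balance after payment $5,178.87.
Month 6: interest $41.00; balance after payment $5,059.87.

$5,059.87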